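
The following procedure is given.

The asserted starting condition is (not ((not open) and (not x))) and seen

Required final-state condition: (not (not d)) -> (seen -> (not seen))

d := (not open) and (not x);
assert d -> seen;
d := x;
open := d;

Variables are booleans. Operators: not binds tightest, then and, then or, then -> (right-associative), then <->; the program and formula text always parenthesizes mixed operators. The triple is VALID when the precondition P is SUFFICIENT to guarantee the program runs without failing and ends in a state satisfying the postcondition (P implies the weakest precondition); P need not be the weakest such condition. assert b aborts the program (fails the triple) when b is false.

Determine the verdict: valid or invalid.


Working backward. After the program, the postcondition (not (not d)) -> (seen -> (not seen)) must hold; in canonical form it is d -> (seen -> (not seen)).
Before open := d: d -> (seen -> (not seen))
Before d := x: x -> (seen -> (not seen))
Before assert d -> seen: (d -> seen) and (x -> (seen -> (not seen)))
Before d := (not open) and (not x): (((not open) and (not x)) -> seen) and (x -> (seen -> (not seen)))
The weakest precondition is (((not open) and (not x)) -> seen) and (x -> (seen -> (not seen))).
Check whether (not ((not open) and (not x))) and seen implies it.
Countermodel: at the initial state open = false, seen = true, x = true, the precondition holds but the weakest precondition fails.
Answer: invalid


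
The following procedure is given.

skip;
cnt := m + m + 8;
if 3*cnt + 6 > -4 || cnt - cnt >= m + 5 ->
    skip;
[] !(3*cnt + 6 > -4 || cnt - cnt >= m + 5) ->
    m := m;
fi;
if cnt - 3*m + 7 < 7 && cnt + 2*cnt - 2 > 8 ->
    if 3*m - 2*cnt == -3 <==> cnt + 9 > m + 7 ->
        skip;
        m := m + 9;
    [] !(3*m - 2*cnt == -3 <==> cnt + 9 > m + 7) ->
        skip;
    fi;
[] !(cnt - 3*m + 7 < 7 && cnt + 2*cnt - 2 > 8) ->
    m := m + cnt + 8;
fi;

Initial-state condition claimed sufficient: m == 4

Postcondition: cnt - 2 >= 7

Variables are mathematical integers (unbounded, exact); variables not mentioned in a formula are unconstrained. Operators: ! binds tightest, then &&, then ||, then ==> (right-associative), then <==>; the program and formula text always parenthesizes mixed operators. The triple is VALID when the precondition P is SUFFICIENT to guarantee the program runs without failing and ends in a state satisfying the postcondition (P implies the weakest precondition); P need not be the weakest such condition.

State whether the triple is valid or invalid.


Working backward. After the program, the postcondition cnt - 2 >= 7 must hold; in canonical form it is cnt >= 9.
Then branch requires ((3*m == 2*cnt - 3 <==> cnt > m - 2) ==> cnt >= 9) && ((!(3*m == 2*cnt - 3 <==> cnt > m - 2)) ==> cnt >= 9); else branch requires cnt >= 9.
Before the if: ((cnt < 3*m && 3*cnt > 10) ==> (((3*m == 2*cnt - 3 <==> cnt > m - 2) ==> cnt >= 9) && ((!(3*m == 2*cnt - 3 <==> cnt > m - 2)) ==> cnt >= 9))) && ((!(cnt < 3*m && 3*cnt > 10)) ==> cnt >= 9)
Then branch requires ((cnt < 3*m && 3*cnt > 10) ==> (((3*m == 2*cnt - 3 <==> cnt > m - 2) ==> cnt >= 9) && ((!(3*m == 2*cnt - 3 <==> cnt > m - 2)) ==> cnt >= 9))) && ((!(cnt < 3*m && 3*cnt > 10)) ==> cnt >= 9); else branch requires ((cnt < 3*m && 3*cnt > 10) ==> (((3*m == 2*cnt - 3 <==> cnt > m - 2) ==> cnt >= 9) && ((!(3*m == 2*cnt - 3 <==> cnt > m - 2)) ==> cnt >= 9))) && ((!(cnt < 3*m && 3*cnt > 10)) ==> cnt >= 9).
Before the if: ((3*cnt > -10 || m <= -5) ==> (((cnt < 3*m && 3*cnt > 10) ==> (((3*m == 2*cnt - 3 <==> cnt > m - 2) ==> cnt >= 9) && ((!(3*m == 2*cnt - 3 <==> cnt > m - 2)) ==> cnt >= 9))) && ((!(cnt < 3*m && 3*cnt > 10)) ==> cnt >= 9))) && ((!(3*cnt > -10 || m <= -5)) ==> (((cnt < 3*m && 3*cnt > 10) ==> (((3*m == 2*cnt - 3 <==> cnt > m - 2) ==> cnt >= 9) && ((!(3*m == 2*cnt - 3 <==> cnt > m - 2)) ==> cnt >= 9))) && ((!(cnt < 3*m && 3*cnt > 10)) ==> cnt >= 9)))
Before cnt := m + m + 8: ((6*m > -34 || m <= -5) ==> (((m > 8 && 6*m > -14) ==> (((m == -13 <==> m > -10) ==> 2*m >= 1) && ((!(m == -13 <==> m > -10)) ==> 2*m >= 1))) && ((!(m > 8 && 6*m > -14)) ==> 2*m >= 1))) && ((!(6*m > -34 || m <= -5)) ==> (((m > 8 && 6*m > -14) ==> (((m == -13 <==> m > -10) ==> 2*m >= 1) && ((!(m == -13 <==> m > -10)) ==> 2*m >= 1))) && ((!(m > 8 && 6*m > -14)) ==> 2*m >= 1)))
Before skip: ((6*m > -34 || m <= -5) ==> (((m > 8 && 6*m > -14) ==> (((m == -13 <==> m > -10) ==> 2*m >= 1) && ((!(m == -13 <==> m > -10)) ==> 2*m >= 1))) && ((!(m > 8 && 6*m > -14)) ==> 2*m >= 1))) && ((!(6*m > -34 || m <= -5)) ==> (((m > 8 && 6*m > -14) ==> (((m == -13 <==> m > -10) ==> 2*m >= 1) && ((!(m == -13 <==> m > -10)) ==> 2*m >= 1))) && ((!(m > 8 && 6*m > -14)) ==> 2*m >= 1)))
The weakest precondition is ((6*m > -34 || m <= -5) ==> (((m > 8 && 6*m > -14) ==> (((m == -13 <==> m > -10) ==> 2*m >= 1) && ((!(m == -13 <==> m > -10)) ==> 2*m >= 1))) && ((!(m > 8 && 6*m > -14)) ==> 2*m >= 1))) && ((!(6*m > -34 || m <= -5)) ==> (((m > 8 && 6*m > -14) ==> (((m == -13 <==> m > -10) ==> 2*m >= 1) && ((!(m == -13 <==> m > -10)) ==> 2*m >= 1))) && ((!(m > 8 && 6*m > -14)) ==> 2*m >= 1))).
Check whether m == 4 implies it.
Every state satisfying the precondition satisfies the weakest precondition: the implication holds.
Answer: valid


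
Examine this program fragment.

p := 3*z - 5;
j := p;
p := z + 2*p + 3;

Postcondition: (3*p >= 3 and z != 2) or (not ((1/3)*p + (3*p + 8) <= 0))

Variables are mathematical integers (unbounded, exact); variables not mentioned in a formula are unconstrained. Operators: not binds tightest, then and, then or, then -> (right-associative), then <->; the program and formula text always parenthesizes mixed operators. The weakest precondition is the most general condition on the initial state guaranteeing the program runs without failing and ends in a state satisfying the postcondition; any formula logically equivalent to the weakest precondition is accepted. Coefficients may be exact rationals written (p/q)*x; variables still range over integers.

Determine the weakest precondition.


Working backward. After the program, the postcondition (3*p >= 3 and z != 2) or (not ((1/3)*p + (3*p + 8) <= 0)) must hold; in canonical form it is (3*p >= 3 and z != 2) or (not ((10/3)*p <= -8)).
Before p := z + 2*p + 3: (6*p + 3*z >= -6 and z != 2) or (not ((20/3)*p + (10/3)*z <= -18))
Before j := p: (6*p + 3*z >= -6 and z != 2) or (not ((20/3)*p + (10/3)*z <= -18))
Before p := 3*z - 5: (21*z >= 24 and z != 2) or (not ((70/3)*z <= 46/3))
Answer: WP = (21*z >= 24 and z != 2) or (not ((70/3)*z <= 46/3))


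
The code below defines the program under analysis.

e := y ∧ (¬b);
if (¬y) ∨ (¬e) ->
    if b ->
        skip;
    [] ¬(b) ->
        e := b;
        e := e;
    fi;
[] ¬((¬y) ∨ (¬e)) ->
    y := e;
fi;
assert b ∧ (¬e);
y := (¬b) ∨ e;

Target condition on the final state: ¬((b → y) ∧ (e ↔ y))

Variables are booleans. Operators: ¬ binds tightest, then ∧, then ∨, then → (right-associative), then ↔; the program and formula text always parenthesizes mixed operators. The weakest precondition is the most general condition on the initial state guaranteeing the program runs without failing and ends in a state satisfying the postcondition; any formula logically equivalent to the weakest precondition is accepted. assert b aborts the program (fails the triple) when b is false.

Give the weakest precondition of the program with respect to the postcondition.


Working backward. After the program, ¬((b → y) ∧ (e ↔ y)) must hold.
Before y := (¬b) ∨ e: ¬((b → ((¬b) ∨ e)) ∧ (e ↔ ((¬b) ∨ e)))
Before assert b ∧ (¬e): b ∧ (¬e) ∧ (¬((b → ((¬b) ∨ e)) ∧ (e ↔ ((¬b) ∨ e))))
Then branch requires (b → (b ∧ (¬e) ∧ (¬((b → ((¬b) ∨ e)) ∧ (e ↔ ((¬b) ∨ e)))))) ∧ b; else branch requires b ∧ (¬e) ∧ (¬((b → ((¬b) ∨ e)) ∧ (e ↔ ((¬b) ∨ e)))).
Before the if: (((¬y) ∨ (¬e)) → ((b → (b ∧ (¬e) ∧ (¬((b → ((¬b) ∨ e)) ∧ (e ↔ ((¬b) ∨ e)))))) ∧ b)) ∧ ((¬((¬y) ∨ (¬e))) → (b ∧ (¬e) ∧ (¬((b → ((¬b) ∨ e)) ∧ (e ↔ ((¬b) ∨ e))))))
Before e := y ∧ (¬b): (((¬y) ∨ (¬(y ∧ (¬b)))) → ((b → (b ∧ (¬(y ∧ (¬b))) ∧ (¬((b → ((¬b) ∨ (y ∧ (¬b)))) ∧ ((y ∧ (¬b)) ↔ ((¬b) ∨ (y ∧ (¬b)))))))) ∧ b)) ∧ ((¬((¬y) ∨ (¬(y ∧ (¬b))))) → (b ∧ (¬(y ∧ (¬b))) ∧ (¬((b → ((¬b) ∨ (y ∧ (¬b)))) ∧ ((y ∧ (¬b)) ↔ ((¬b) ∨ (y ∧ (¬b))))))))
Answer: WP = (((¬y) ∨ (¬(y ∧ (¬b)))) → ((b → (b ∧ (¬(y ∧ (¬b))) ∧ (¬((b → ((¬b) ∨ (y ∧ (¬b)))) ∧ ((y ∧ (¬b)) ↔ ((¬b) ∨ (y ∧ (¬b)))))))) ∧ b)) ∧ ((¬((¬y) ∨ (¬(y ∧ (¬b))))) → (b ∧ (¬(y ∧ (¬b))) ∧ (¬((b → ((¬b) ∨ (y ∧ (¬b)))) ∧ ((y ∧ (¬b)) ↔ ((¬b) ∨ (y ∧ (¬b))))))))


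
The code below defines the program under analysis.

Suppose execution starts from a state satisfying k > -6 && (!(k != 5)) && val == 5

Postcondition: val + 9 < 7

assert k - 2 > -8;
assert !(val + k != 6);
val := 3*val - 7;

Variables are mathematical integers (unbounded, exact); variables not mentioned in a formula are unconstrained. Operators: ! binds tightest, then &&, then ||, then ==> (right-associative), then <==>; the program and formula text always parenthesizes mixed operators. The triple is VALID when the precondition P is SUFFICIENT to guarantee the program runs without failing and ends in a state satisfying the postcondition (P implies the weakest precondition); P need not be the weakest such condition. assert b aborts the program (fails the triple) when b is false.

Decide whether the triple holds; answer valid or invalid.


Working backward. After the program, the postcondition val + 9 < 7 must hold; in canonical form it is val < -2.
Before val := 3*val - 7: 3*val < 5
Before assert !(val + k != 6): (!(k + val != 6)) && 3*val < 5
Before assert k - 2 > -8: k > -6 && (!(k + val != 6)) && 3*val < 5
The weakest precondition is k > -6 && (!(k + val != 6)) && 3*val < 5.
Check whether k > -6 && (!(k != 5)) && val == 5 implies it.
Countermodel: at the initial state k = 5, val = 5, the precondition holds but the weakest precondition fails.
Answer: invalid


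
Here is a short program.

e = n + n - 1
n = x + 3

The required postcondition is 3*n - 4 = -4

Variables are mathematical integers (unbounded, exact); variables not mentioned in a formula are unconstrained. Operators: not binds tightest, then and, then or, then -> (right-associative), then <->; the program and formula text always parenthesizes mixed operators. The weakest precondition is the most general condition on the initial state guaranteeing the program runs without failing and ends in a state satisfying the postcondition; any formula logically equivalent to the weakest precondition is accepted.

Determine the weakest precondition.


Working backward. After the program, the postcondition 3*n - 4 = -4 must hold; in canonical form it is 3*n = 0.
Before n := x + 3: 3*x = -9
Before e := n + n - 1: 3*x = -9
Answer: WP = 3*x = -9


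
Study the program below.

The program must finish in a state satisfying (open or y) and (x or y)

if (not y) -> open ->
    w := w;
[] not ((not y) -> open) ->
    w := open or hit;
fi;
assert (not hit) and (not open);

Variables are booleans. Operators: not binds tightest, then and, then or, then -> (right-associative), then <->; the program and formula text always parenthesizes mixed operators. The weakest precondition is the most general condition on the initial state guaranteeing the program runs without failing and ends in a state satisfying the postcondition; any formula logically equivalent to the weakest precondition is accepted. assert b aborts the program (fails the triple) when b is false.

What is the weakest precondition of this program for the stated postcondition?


Working backward. After the program, (open or y) and (x or y) must hold.
Before assert (not hit) and (not open): (not hit) and (not open) and (open or y) and (x or y)
Then branch requires (not hit) and (not open) and (open or y) and (x or y); else branch requires (not hit) and (not open) and (open or y) and (x or y).
Before the if: (((not y) -> open) -> ((not hit) and (not open) and (open or y) and (x or y))) and ((not ((not y) -> open)) -> ((not hit) and (not open) and (open or y) and (x or y)))
Answer: WP = (((not y) -> open) -> ((not hit) and (not open) and (open or y) and (x or y))) and ((not ((not y) -> open)) -> ((not hit) and (not open) and (open or y) and (x or y)))


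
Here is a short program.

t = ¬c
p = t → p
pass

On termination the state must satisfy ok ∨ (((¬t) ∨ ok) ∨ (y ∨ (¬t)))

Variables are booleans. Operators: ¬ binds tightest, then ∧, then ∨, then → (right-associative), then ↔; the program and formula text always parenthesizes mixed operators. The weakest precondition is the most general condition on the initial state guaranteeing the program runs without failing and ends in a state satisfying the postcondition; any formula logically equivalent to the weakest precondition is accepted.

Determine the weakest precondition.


Working backward. After the program, the postcondition ok ∨ (((¬t) ∨ ok) ∨ (y ∨ (¬t))) must hold; in canonical form it is ok ∨ (¬t) ∨ y.
Before skip: ok ∨ (¬t) ∨ y
Before p := t → p: ok ∨ (¬t) ∨ y
Before t := ¬c: ok ∨ c ∨ y
Answer: WP = ok ∨ c ∨ y


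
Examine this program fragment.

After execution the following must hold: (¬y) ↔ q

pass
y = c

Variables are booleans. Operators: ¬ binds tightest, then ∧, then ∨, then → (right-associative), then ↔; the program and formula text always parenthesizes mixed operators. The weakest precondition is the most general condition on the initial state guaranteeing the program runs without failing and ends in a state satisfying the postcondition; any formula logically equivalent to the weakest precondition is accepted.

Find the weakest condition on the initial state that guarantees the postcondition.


Working backward. After the program, (¬y) ↔ q must hold.
Before y := c: (¬c) ↔ q
Before skip: (¬c) ↔ q
Answer: WP = (¬c) ↔ q


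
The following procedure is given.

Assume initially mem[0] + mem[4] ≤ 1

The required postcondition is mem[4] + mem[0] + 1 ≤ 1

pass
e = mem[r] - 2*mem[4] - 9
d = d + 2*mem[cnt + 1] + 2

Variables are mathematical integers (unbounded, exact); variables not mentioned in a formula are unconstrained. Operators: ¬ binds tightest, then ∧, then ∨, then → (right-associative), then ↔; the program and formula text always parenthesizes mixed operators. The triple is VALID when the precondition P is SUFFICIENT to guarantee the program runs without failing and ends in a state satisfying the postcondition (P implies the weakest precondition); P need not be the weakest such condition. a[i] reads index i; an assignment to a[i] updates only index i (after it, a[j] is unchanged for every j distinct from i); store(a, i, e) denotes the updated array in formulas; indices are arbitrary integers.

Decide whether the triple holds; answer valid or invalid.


Working backward. After the program, the postcondition mem[4] + mem[0] + 1 ≤ 1 must hold; in canonical form it is mem[0] + mem[4] ≤ 0.
Before d := d + 2*mem[cnt + 1] + 2: mem[0] + mem[4] ≤ 0
Before e := mem[r] - 2*mem[4] - 9: mem[0] + mem[4] ≤ 0
Before skip: mem[0] + mem[4] ≤ 0
The weakest precondition is mem[0] + mem[4] ≤ 0.
Check whether mem[0] + mem[4] ≤ 1 implies it.
Countermodel: at the initial state mem = {[0] = 15215, [4] = -15214, elsewhere -15214}, the precondition holds but the weakest precondition fails.
Answer: invalid


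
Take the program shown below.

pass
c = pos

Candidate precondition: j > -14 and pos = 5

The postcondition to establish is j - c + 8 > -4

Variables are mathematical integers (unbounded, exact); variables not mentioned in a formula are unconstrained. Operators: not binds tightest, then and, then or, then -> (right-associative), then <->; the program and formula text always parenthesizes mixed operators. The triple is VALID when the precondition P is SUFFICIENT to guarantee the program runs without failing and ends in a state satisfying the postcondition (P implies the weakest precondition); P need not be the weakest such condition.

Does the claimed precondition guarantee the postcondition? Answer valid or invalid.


Working backward. After the program, the postcondition j - c + 8 > -4 must hold; in canonical form it is j > c - 12.
Before c := pos: j > pos - 12
Before skip: j > pos - 12
The weakest precondition is j > pos - 12.
Check whether j > -14 and pos = 5 implies it.
Countermodel: at the initial state j = -13, pos = 5, the precondition holds but the weakest precondition fails.
Answer: invalid


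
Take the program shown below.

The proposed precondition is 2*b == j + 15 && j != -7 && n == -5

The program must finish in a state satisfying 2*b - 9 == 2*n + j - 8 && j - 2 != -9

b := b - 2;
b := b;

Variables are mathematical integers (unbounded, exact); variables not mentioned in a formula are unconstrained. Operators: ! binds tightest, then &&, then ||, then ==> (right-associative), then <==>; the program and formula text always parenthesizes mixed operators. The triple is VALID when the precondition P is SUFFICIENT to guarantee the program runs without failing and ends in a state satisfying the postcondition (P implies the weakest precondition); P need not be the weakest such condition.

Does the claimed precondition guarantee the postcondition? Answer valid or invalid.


Working backward. After the program, the postcondition 2*b - 9 == 2*n + j - 8 && j - 2 != -9 must hold; in canonical form it is 2*b == j + 2*n + 1 && j != -7.
Before b := b: 2*b == j + 2*n + 1 && j != -7
Before b := b - 2: 2*b == j + 2*n + 5 && j != -7
The weakest precondition is 2*b == j + 2*n + 5 && j != -7.
Check whether 2*b == j + 15 && j != -7 && n == -5 implies it.
Countermodel: at the initial state b = 5, j = -5, n = -5, the precondition holds but the weakest precondition fails.
Answer: invalid


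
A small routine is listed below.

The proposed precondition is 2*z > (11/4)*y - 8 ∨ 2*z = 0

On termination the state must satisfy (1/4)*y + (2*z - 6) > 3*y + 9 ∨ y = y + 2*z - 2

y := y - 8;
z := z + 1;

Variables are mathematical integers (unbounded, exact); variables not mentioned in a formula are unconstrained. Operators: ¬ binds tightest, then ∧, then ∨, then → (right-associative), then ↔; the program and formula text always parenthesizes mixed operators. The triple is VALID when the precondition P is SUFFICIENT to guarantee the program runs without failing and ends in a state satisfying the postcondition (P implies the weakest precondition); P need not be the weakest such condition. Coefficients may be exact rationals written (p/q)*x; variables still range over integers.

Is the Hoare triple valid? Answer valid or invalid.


Working backward. After the program, the postcondition (1/4)*y + (2*z - 6) > 3*y + 9 ∨ y = y + 2*z - 2 must hold; in canonical form it is 2*z > (11/4)*y + 15 ∨ 2*z = 2.
Before z := z + 1: 2*z > (11/4)*y + 13 ∨ 2*z = 0
Before y := y - 8: 2*z > (11/4)*y - 9 ∨ 2*z = 0
The weakest precondition is 2*z > (11/4)*y - 9 ∨ 2*z = 0.
Check whether 2*z > (11/4)*y - 8 ∨ 2*z = 0 implies it.
Every state satisfying the precondition satisfies the weakest precondition: the implication holds.
Answer: valid


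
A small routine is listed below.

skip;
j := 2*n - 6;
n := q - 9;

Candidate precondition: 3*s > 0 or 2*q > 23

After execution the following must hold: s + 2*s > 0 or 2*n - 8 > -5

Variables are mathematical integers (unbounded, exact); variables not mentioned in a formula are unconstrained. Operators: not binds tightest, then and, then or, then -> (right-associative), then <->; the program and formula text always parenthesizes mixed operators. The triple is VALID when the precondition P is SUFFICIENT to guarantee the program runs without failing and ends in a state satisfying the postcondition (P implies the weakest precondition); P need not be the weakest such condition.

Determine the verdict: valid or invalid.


Working backward. After the program, the postcondition s + 2*s > 0 or 2*n - 8 > -5 must hold; in canonical form it is 3*s > 0 or 2*n > 3.
Before n := q - 9: 3*s > 0 or 2*q > 21
Before j := 2*n - 6: 3*s > 0 or 2*q > 21
Before skip: 3*s > 0 or 2*q > 21
The weakest precondition is 3*s > 0 or 2*q > 21.
Check whether 3*s > 0 or 2*q > 23 implies it.
Every state satisfying the precondition satisfies the weakest precondition: the implication holds.
Answer: valid


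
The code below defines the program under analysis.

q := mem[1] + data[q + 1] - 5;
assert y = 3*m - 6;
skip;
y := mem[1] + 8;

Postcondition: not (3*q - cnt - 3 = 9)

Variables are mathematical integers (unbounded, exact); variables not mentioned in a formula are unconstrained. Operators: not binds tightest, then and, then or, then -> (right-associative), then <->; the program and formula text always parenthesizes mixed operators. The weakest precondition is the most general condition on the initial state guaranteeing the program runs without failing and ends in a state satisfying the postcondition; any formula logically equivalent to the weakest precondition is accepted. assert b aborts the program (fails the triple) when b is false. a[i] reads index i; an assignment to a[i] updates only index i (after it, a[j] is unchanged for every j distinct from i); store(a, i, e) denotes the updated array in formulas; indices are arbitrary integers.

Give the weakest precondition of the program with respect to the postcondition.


Working backward. After the program, the postcondition not (3*q - cnt - 3 = 9) must hold; in canonical form it is not (3*q = cnt + 12).
Before y := mem[1] + 8: not (3*q = cnt + 12)
Before skip: not (3*q = cnt + 12)
Before assert y = 3*m - 6: y = 3*m - 6 and (not (3*q = cnt + 12))
Before q := mem[1] + data[q + 1] - 5: y = 3*m - 6 and (not (3*data[q + 1] + 3*mem[1] = cnt + 27))
Answer: WP = y = 3*m - 6 and (not (3*data[q + 1] + 3*mem[1] = cnt + 27))


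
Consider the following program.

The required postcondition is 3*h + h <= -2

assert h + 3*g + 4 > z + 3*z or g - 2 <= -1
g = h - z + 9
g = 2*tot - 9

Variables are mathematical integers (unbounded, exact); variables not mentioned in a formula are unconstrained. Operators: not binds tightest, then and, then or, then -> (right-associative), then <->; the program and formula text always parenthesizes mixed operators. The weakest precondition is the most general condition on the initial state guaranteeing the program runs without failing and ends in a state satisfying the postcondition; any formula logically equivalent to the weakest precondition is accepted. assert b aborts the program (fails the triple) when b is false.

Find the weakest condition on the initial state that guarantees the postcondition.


Working backward. After the program, the postcondition 3*h + h <= -2 must hold; in canonical form it is 4*h <= -2.
Before g := 2*tot - 9: 4*h <= -2
Before g := h - z + 9: 4*h <= -2
Before assert h + 3*g + 4 > z + 3*z or g - 2 <= -1: (3*g + h > 4*z - 4 or g <= 1) and 4*h <= -2
Answer: WP = (3*g + h > 4*z - 4 or g <= 1) and 4*h <= -2


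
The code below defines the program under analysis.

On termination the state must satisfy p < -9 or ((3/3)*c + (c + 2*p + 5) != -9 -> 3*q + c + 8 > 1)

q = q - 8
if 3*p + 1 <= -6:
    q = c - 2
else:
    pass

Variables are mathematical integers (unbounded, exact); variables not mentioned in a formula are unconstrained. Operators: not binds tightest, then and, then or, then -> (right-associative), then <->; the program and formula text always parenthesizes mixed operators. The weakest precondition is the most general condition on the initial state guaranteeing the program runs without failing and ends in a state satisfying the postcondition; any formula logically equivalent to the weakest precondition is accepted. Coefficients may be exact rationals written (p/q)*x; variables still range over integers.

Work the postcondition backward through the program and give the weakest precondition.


Working backward. After the program, the postcondition p < -9 or ((3/3)*c + (c + 2*p + 5) != -9 -> 3*q + c + 8 > 1) must hold; in canonical form it is p < -9 or (2*c + 2*p != -14 -> c + 3*q > -7).
Then branch requires p < -9 or (2*c + 2*p != -14 -> 4*c > -1); else branch requires p < -9 or (2*c + 2*p != -14 -> c + 3*q > -7).
Before the if: (3*p <= -7 -> (p < -9 or (2*c + 2*p != -14 -> 4*c > -1))) and ((not (3*p <= -7)) -> (p < -9 or (2*c + 2*p != -14 -> c + 3*q > -7)))
Before q := q - 8: (3*p <= -7 -> (p < -9 or (2*c + 2*p != -14 -> 4*c > -1))) and ((not (3*p <= -7)) -> (p < -9 or (2*c + 2*p != -14 -> c + 3*q > 17)))
Answer: WP = (3*p <= -7 -> (p < -9 or (2*c + 2*p != -14 -> 4*c > -1))) and ((not (3*p <= -7)) -> (p < -9 or (2*c + 2*p != -14 -> c + 3*q > 17)))


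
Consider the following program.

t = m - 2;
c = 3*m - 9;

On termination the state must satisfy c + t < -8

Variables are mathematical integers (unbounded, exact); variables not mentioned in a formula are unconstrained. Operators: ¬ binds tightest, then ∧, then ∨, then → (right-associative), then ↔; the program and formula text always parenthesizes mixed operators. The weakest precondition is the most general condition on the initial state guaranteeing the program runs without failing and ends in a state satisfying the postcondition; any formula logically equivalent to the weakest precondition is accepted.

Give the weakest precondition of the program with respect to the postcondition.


Working backward. After the program, c + t < -8 must hold.
Before c := 3*m - 9: 3*m + t < 1
Before t := m - 2: 4*m < 3
Answer: WP = 4*m < 3


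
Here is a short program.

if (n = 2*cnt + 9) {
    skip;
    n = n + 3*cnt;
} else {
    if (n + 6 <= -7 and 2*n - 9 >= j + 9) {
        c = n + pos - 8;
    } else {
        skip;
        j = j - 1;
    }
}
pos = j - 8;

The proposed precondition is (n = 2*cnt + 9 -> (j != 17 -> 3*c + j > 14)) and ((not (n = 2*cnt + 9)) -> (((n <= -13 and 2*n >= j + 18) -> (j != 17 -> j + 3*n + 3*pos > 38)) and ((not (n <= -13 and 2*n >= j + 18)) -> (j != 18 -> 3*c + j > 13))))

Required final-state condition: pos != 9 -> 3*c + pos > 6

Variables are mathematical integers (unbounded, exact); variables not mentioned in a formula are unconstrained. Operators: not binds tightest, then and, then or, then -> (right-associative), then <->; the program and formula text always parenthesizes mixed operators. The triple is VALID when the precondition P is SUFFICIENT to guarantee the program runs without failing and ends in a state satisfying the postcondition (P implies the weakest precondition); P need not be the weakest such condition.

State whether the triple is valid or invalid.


Working backward. After the program, pos != 9 -> 3*c + pos > 6 must hold.
Before pos := j - 8: j != 17 -> 3*c + j > 14
Then branch requires j != 17 -> 3*c + j > 14; else branch requires ((n <= -13 and 2*n >= j + 18) -> (j != 17 -> j + 3*n + 3*pos > 38)) and ((not (n <= -13 and 2*n >= j + 18)) -> (j != 18 -> 3*c + j > 15)).
Before the if: (n = 2*cnt + 9 -> (j != 17 -> 3*c + j > 14)) and ((not (n = 2*cnt + 9)) -> (((n <= -13 and 2*n >= j + 18) -> (j != 17 -> j + 3*n + 3*pos > 38)) and ((not (n <= -13 and 2*n >= j + 18)) -> (j != 18 -> 3*c + j > 15))))
The weakest precondition is (n = 2*cnt + 9 -> (j != 17 -> 3*c + j > 14)) and ((not (n = 2*cnt + 9)) -> (((n <= -13 and 2*n >= j + 18) -> (j != 17 -> j + 3*n + 3*pos > 38)) and ((not (n <= -13 and 2*n >= j + 18)) -> (j != 18 -> 3*c + j > 15)))).
Check whether (n = 2*cnt + 9 -> (j != 17 -> 3*c + j > 14)) and ((not (n = 2*cnt + 9)) -> (((n <= -13 and 2*n >= j + 18) -> (j != 17 -> j + 3*n + 3*pos > 38)) and ((not (n <= -13 and 2*n >= j + 18)) -> (j != 18 -> 3*c + j > 13)))) implies it.
Countermodel: at the initial state c = -2, cnt = -5, j = 21, n = 0, pos = 6, the precondition holds but the weakest precondition fails.
Answer: invalid


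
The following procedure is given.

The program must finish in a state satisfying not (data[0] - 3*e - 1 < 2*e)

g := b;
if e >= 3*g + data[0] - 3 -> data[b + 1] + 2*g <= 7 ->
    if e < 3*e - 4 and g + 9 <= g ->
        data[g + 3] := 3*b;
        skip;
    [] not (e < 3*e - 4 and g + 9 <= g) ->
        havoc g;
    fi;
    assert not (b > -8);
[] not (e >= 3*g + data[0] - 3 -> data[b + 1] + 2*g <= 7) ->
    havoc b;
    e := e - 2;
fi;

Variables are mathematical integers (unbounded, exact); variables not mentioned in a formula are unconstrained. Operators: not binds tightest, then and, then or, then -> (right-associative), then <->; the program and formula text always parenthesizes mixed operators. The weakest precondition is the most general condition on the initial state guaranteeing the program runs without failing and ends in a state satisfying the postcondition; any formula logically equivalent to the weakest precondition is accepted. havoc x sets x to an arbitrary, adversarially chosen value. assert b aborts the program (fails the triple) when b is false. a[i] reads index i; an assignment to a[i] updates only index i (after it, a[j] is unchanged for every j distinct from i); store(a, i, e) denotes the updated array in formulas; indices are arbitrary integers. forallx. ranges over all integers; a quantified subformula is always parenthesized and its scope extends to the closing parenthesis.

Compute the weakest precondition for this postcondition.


Working backward. After the program, the postcondition not (data[0] - 3*e - 1 < 2*e) must hold; in canonical form it is not (data[0] < 5*e + 1).
Then branch requires (not (b > -8)) and (not (data[0] < 5*e + 1)); else branch requires not (data[0] < 5*e - 9).
Before the if: ((e >= data[0] + 3*g - 3 -> data[b + 1] + 2*g <= 7) -> ((not (b > -8)) and (not (data[0] < 5*e + 1)))) and ((not (e >= data[0] + 3*g - 3 -> data[b + 1] + 2*g <= 7)) -> (not (data[0] < 5*e - 9)))
Before g := b: ((e >= data[0] + 3*b - 3 -> data[b + 1] + 2*b <= 7) -> ((not (b > -8)) and (not (data[0] < 5*e + 1)))) and ((not (e >= data[0] + 3*b - 3 -> data[b + 1] + 2*b <= 7)) -> (not (data[0] < 5*e - 9)))
Answer: WP = ((e >= data[0] + 3*b - 3 -> data[b + 1] + 2*b <= 7) -> ((not (b > -8)) and (not (data[0] < 5*e + 1)))) and ((not (e >= data[0] + 3*b - 3 -> data[b + 1] + 2*b <= 7)) -> (not (data[0] < 5*e - 9)))


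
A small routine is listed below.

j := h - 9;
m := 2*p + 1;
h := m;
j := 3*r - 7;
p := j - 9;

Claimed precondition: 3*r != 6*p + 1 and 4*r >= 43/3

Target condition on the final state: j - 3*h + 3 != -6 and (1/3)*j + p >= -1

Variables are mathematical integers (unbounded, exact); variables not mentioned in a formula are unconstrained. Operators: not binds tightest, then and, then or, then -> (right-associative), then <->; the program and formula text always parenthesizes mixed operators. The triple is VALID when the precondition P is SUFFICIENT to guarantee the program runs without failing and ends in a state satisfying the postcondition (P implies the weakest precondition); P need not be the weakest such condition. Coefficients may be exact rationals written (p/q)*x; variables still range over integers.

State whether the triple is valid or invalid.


Working backward. After the program, the postcondition j - 3*h + 3 != -6 and (1/3)*j + p >= -1 must hold; in canonical form it is j != 3*h - 9 and (1/3)*j + p >= -1.
Before p := j - 9: j != 3*h - 9 and (4/3)*j >= 8
Before j := 3*r - 7: 3*r != 3*h - 2 and 4*r >= 52/3
Before h := m: 3*r != 3*m - 2 and 4*r >= 52/3
Before m := 2*p + 1: 3*r != 6*p + 1 and 4*r >= 52/3
Before j := h - 9: 3*r != 6*p + 1 and 4*r >= 52/3
The weakest precondition is 3*r != 6*p + 1 and 4*r >= 52/3.
Check whether 3*r != 6*p + 1 and 4*r >= 43/3 implies it.
Countermodel: at the initial state p = 0, r = 4, the precondition holds but the weakest precondition fails.
Answer: invalid


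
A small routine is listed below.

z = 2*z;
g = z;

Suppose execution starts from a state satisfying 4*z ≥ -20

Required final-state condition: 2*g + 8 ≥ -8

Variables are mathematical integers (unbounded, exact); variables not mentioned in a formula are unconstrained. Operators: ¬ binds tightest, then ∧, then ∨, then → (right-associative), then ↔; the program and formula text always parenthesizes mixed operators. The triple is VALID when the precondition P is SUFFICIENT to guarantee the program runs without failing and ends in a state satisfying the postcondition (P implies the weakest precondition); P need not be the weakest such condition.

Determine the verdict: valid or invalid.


Working backward. After the program, the postcondition 2*g + 8 ≥ -8 must hold; in canonical form it is 2*g ≥ -16.
Before g := z: 2*z ≥ -16
Before z := 2*z: 4*z ≥ -16
The weakest precondition is 4*z ≥ -16.
Check whether 4*z ≥ -20 implies it.
Countermodel: at the initial state z = -5, the precondition holds but the weakest precondition fails.
Answer: invalid


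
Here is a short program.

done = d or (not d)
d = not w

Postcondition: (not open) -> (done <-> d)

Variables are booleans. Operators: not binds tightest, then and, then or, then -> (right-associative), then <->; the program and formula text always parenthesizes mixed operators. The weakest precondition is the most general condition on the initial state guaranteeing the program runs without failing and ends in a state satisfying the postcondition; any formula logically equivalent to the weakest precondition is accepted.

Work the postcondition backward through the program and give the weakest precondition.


Working backward. After the program, (not open) -> (done <-> d) must hold.
Before d := not w: (not open) -> (done <-> (not w))
Before done := d or (not d): (not open) -> (not w)
Answer: WP = (not open) -> (not w)


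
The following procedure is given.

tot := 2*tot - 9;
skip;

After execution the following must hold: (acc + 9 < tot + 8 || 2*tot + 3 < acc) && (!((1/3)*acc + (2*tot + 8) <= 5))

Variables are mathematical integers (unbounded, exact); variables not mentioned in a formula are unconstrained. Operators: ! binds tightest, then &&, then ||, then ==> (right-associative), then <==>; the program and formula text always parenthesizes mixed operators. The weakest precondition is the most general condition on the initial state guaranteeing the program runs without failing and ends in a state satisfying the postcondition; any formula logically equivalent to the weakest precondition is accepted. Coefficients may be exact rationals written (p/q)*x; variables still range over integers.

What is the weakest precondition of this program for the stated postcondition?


Working backward. After the program, the postcondition (acc + 9 < tot + 8 || 2*tot + 3 < acc) && (!((1/3)*acc + (2*tot + 8) <= 5)) must hold; in canonical form it is (acc < tot - 1 || 2*tot < acc - 3) && (!((1/3)*acc + 2*tot <= -3)).
Before skip: (acc < tot - 1 || 2*tot < acc - 3) && (!((1/3)*acc + 2*tot <= -3))
Before tot := 2*tot - 9: (acc < 2*tot - 10 || 4*tot < acc + 15) && (!((1/3)*acc + 4*tot <= 15))
Answer: WP = (acc < 2*tot - 10 || 4*tot < acc + 15) && (!((1/3)*acc + 4*tot <= 15))


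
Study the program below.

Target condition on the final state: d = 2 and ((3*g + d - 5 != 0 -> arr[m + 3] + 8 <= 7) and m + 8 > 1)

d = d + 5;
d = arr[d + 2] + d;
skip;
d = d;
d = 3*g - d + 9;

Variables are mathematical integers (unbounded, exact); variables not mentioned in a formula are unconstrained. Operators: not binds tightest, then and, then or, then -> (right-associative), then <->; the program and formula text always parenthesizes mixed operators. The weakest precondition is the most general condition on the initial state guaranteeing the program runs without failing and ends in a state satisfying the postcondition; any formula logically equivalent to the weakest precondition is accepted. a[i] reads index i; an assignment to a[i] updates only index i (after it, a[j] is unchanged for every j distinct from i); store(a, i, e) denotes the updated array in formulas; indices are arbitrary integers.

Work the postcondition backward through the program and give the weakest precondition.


Working backward. After the program, the postcondition d = 2 and ((3*g + d - 5 != 0 -> arr[m + 3] + 8 <= 7) and m + 8 > 1) must hold; in canonical form it is d = 2 and (d + 3*g != 5 -> arr[m + 3] <= -1) and m > -7.
Before d := 3*g - d + 9: 3*g = d - 7 and (6*g != d - 4 -> arr[m + 3] <= -1) and m > -7
Before d := d: 3*g = d - 7 and (6*g != d - 4 -> arr[m + 3] <= -1) and m > -7
Before skip: 3*g = d - 7 and (6*g != d - 4 -> arr[m + 3] <= -1) and m > -7
Before d := arr[d + 2] + d: 3*g = arr[d + 2] + d - 7 and (6*g != arr[d + 2] + d - 4 -> arr[m + 3] <= -1) and m > -7
Before d := d + 5: 3*g = arr[d + 7] + d - 2 and (6*g != arr[d + 7] + d + 1 -> arr[m + 3] <= -1) and m > -7
Answer: WP = 3*g = arr[d + 7] + d - 2 and (6*g != arr[d + 7] + d + 1 -> arr[m + 3] <= -1) and m > -7


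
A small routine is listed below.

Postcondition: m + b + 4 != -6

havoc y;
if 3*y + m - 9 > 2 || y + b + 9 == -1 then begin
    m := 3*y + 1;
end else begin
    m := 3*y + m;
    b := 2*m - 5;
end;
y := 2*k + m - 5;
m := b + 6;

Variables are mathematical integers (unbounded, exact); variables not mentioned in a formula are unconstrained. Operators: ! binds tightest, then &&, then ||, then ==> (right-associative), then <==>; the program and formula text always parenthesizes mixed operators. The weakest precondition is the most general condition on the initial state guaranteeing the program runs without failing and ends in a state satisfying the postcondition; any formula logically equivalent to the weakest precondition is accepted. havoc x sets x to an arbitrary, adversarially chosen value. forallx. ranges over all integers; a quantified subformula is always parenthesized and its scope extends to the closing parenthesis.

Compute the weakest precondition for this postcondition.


Working backward. After the program, the postcondition m + b + 4 != -6 must hold; in canonical form it is b + m != -10.
Before m := b + 6: 2*b != -16
Before y := 2*k + m - 5: 2*b != -16
Then branch requires 2*b != -16; else branch requires 4*m + 12*y != -6.
Before the if: ((m + 3*y > 11 || b + y == -10) ==> 2*b != -16) && ((!(m + 3*y > 11 || b + y == -10)) ==> 4*m + 12*y != -6)
Before havoc y: forall y_1. (((m + 3*y_1 > 11 || b + y_1 == -10) ==> 2*b != -16) && ((!(m + 3*y_1 > 11 || b + y_1 == -10)) ==> 4*m + 12*y_1 != -6))
Answer: WP = forall y_1. (((m + 3*y_1 > 11 || b + y_1 == -10) ==> 2*b != -16) && ((!(m + 3*y_1 > 11 || b + y_1 == -10)) ==> 4*m + 12*y_1 != -6))


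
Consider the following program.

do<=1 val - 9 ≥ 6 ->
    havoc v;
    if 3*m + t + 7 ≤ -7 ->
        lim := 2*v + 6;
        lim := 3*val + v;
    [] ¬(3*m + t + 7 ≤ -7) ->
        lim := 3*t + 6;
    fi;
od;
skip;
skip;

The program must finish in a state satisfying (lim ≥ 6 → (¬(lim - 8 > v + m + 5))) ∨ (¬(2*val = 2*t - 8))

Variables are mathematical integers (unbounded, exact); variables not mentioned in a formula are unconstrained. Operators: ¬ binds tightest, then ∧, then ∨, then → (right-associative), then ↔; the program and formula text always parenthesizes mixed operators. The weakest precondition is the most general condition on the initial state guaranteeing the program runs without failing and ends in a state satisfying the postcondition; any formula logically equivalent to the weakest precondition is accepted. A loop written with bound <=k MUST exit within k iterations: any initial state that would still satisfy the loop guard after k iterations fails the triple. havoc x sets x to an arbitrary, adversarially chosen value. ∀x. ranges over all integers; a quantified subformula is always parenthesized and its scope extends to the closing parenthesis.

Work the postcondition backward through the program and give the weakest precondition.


Working backward. After the program, the postcondition (lim ≥ 6 → (¬(lim - 8 > v + m + 5))) ∨ (¬(2*val = 2*t - 8)) must hold; in canonical form it is (lim ≥ 6 → (¬(lim > m + v + 13))) ∨ (¬(2*val = 2*t - 8)).
Before skip: (lim ≥ 6 → (¬(lim > m + v + 13))) ∨ (¬(2*val = 2*t - 8))
Before skip: (lim ≥ 6 → (¬(lim > m + v + 13))) ∨ (¬(2*val = 2*t - 8))
Before the loop (bound <=1), unroll the exhaustion recursion (WP_0 = exit-now case; WP_j = one more guarded iteration, up to j = 1):
  WP_0: (¬(val ≥ 15)) ∧ ((lim ≥ 6 → (¬(lim > m + v + 13))) ∨ (¬(2*val = 2*t - 8)))
  WP_1: (val ≥ 15 → (∀v_1. ((3*m + t ≤ -14 → ((¬(val ≥ 15)) ∧ ((v_1 + 3*val ≥ 6 → (¬(3*val > m + 13))) ∨ (¬(2*val = 2*t - 8))))) ∧ ((¬(3*m + t ≤ -14)) → ((¬(val ≥ 15)) ∧ ((3*t ≥ 0 → (¬(3*t > m + v_1 + 7))) ∨ (¬(2*val = 2*t - 8)))))))) ∧ ((¬(val ≥ 15)) → ((lim ≥ 6 → (¬(lim > m + v + 13))) ∨ (¬(2*val = 2*t - 8))))
So before the loop: (val ≥ 15 → (∀v_1. ((3*m + t ≤ -14 → ((¬(val ≥ 15)) ∧ ((v_1 + 3*val ≥ 6 → (¬(3*val > m + 13))) ∨ (¬(2*val = 2*t - 8))))) ∧ ((¬(3*m + t ≤ -14)) → ((¬(val ≥ 15)) ∧ ((3*t ≥ 0 → (¬(3*t > m + v_1 + 7))) ∨ (¬(2*val = 2*t - 8)))))))) ∧ ((¬(val ≥ 15)) → ((lim ≥ 6 → (¬(lim > m + v + 13))) ∨ (¬(2*val = 2*t - 8))))
Answer: WP = (val ≥ 15 → (∀v_1. ((3*m + t ≤ -14 → ((¬(val ≥ 15)) ∧ ((v_1 + 3*val ≥ 6 → (¬(3*val > m + 13))) ∨ (¬(2*val = 2*t - 8))))) ∧ ((¬(3*m + t ≤ -14)) → ((¬(val ≥ 15)) ∧ ((3*t ≥ 0 → (¬(3*t > m + v_1 + 7))) ∨ (¬(2*val = 2*t - 8)))))))) ∧ ((¬(val ≥ 15)) → ((lim ≥ 6 → (¬(lim > m + v + 13))) ∨ (¬(2*val = 2*t - 8))))
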